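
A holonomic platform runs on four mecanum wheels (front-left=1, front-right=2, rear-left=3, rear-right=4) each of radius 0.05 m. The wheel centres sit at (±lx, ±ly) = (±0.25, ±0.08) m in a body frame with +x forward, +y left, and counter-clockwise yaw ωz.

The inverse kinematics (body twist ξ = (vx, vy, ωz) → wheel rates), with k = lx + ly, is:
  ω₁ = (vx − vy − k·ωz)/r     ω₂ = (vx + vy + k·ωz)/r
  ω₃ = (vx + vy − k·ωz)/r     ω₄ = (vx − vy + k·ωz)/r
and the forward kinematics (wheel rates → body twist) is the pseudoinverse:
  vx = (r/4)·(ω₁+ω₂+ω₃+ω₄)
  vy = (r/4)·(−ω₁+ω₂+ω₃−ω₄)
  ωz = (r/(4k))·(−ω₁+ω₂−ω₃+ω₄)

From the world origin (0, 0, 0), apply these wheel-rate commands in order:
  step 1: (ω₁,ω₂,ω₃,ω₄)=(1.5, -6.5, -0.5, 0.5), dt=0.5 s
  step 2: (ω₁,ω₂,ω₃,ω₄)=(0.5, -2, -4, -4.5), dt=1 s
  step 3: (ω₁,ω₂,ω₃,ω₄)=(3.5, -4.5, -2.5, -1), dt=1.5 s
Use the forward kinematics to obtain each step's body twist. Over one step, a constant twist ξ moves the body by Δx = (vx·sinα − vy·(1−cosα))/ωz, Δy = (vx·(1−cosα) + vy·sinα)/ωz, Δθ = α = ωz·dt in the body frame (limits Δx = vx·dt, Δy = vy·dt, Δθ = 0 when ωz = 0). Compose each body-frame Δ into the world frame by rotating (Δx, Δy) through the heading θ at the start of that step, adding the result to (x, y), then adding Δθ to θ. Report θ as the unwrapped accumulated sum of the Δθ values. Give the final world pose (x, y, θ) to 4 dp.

step 1: ξ=(vx,vy,ωz)=(-0.0625, -0.1125, -0.2652), dt=0.5 → body Δ=(-0.0349, -0.0540, -0.1326) → world pose (-0.0349, -0.0540, -0.1326)
step 2: ξ=(vx,vy,ωz)=(-0.1250, -0.0250, -0.1136), dt=1.0 → body Δ=(-0.1262, -0.0179, -0.1136) → world pose (-0.1623, -0.0550, -0.2462)
step 3: ξ=(vx,vy,ωz)=(-0.0562, -0.1188, -0.2462), dt=1.5 → body Δ=(-0.1150, -0.1587, -0.3693) → world pose (-0.3125, -0.1809, -0.6155)

(-0.3125, -0.1809, -0.6155)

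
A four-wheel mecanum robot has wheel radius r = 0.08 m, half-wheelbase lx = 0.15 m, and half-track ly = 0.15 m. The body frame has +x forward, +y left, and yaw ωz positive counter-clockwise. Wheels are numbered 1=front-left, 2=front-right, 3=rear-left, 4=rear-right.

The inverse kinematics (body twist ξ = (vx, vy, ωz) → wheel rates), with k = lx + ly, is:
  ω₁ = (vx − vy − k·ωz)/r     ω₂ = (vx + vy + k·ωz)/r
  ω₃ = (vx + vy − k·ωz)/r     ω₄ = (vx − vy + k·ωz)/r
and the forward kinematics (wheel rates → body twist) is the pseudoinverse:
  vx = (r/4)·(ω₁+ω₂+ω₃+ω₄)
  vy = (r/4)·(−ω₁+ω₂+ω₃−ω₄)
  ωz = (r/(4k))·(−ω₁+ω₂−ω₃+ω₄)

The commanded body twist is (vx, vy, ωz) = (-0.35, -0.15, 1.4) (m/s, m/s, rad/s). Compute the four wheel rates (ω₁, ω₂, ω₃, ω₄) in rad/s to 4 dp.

k = lx + ly = 0.15 + 0.15 = 0.3000;  k·ωz = 0.3000·1.4 = 0.4200
ω₁ (FL) = (vx − vy − k·ωz)/r = -0.6200/0.08 = -7.7500
ω₂ (FR) = (vx + vy + k·ωz)/r = -0.0800/0.08 = -1.0000
ω₃ (RL) = (vx + vy − k·ωz)/r = -0.9200/0.08 = -11.5000
ω₄ (RR) = (vx − vy + k·ωz)/r = 0.2200/0.08 = 2.7500

(-7.7500, -1.0000, -11.5000, 2.7500)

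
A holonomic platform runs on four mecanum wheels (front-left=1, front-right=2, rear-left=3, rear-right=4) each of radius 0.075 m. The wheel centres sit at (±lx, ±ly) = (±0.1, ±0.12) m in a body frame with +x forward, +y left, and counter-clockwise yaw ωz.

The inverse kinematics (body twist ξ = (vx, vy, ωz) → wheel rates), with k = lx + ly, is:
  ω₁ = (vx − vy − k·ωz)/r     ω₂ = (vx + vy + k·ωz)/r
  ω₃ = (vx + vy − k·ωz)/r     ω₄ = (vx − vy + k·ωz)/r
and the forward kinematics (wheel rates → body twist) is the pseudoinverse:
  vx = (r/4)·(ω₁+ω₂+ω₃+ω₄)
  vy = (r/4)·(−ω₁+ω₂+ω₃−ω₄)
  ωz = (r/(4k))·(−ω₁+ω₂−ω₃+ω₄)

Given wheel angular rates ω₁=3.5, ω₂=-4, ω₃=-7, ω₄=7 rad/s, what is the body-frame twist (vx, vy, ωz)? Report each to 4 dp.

(-0.0094, -0.4031, 0.5540)

k = lx + ly = 0.1 + 0.12 = 0.2200
ω₁+ω₂+ω₃+ω₄ = -0.5000  →  vx = (0.075/4)·-0.5000 = -0.0094
−ω₁+ω₂+ω₃−ω₄ = -21.5000  →  vy = (0.075/4)·-21.5000 = -0.4031
−ω₁+ω₂−ω₃+ω₄ = 6.5000  →  ωz = (0.075/0.8800)·6.5000 = 0.5540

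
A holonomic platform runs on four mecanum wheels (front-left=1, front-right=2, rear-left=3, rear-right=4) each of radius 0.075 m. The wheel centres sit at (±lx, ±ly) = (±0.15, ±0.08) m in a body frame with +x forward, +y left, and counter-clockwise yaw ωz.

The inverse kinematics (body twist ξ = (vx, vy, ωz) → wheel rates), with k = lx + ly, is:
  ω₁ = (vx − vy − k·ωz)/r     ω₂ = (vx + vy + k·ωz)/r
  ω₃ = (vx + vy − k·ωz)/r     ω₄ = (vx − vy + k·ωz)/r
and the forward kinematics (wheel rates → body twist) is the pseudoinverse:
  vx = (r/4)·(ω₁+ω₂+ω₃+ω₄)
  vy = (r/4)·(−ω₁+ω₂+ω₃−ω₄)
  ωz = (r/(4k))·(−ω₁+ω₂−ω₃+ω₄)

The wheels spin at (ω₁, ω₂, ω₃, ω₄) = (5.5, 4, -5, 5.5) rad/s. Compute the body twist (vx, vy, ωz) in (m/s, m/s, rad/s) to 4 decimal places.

k = lx + ly = 0.15 + 0.08 = 0.2300
ω₁+ω₂+ω₃+ω₄ = 10.0000  →  vx = (0.075/4)·10.0000 = 0.1875
−ω₁+ω₂+ω₃−ω₄ = -12.0000  →  vy = (0.075/4)·-12.0000 = -0.2250
−ω₁+ω₂−ω₃+ω₄ = 9.0000  →  ωz = (0.075/0.9200)·9.0000 = 0.7337

(0.1875, -0.2250, 0.7337)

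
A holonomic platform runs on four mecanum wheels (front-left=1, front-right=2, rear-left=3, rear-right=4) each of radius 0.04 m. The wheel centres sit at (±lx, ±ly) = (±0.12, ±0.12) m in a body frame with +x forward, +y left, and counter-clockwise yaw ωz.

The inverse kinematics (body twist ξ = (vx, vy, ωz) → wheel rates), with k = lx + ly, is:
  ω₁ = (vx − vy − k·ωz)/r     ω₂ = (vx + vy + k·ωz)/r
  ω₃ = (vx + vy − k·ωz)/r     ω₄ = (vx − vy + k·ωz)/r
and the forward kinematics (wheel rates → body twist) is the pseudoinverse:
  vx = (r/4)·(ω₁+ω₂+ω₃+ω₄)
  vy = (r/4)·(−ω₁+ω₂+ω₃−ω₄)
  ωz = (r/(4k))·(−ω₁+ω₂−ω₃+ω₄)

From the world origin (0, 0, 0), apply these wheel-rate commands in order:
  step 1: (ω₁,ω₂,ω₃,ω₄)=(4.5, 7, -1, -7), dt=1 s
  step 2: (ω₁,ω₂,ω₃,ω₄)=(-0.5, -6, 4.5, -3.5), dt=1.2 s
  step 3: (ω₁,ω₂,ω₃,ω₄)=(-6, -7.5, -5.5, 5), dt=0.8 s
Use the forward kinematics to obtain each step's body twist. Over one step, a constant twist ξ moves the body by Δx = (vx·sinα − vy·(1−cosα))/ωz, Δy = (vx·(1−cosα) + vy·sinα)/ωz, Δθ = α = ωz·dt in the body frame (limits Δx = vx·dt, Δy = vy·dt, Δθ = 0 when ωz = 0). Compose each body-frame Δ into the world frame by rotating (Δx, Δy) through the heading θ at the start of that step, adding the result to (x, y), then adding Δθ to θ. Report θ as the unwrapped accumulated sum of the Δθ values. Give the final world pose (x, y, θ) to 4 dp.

(-0.1494, 0.1328, -0.5208)

step 1: ξ=(vx,vy,ωz)=(0.0350, 0.0850, -0.1458), dt=1.0 → body Δ=(0.0411, 0.0822, -0.1458) → world pose (0.0411, 0.0822, -0.1458)
step 2: ξ=(vx,vy,ωz)=(-0.0550, 0.0250, -0.5625), dt=1.2 → body Δ=(-0.0514, 0.0492, -0.6750) → world pose (-0.0026, 0.1383, -0.8208)
step 3: ξ=(vx,vy,ωz)=(-0.1400, -0.1200, 0.3750), dt=0.8 → body Δ=(-0.0960, -0.1112, 0.3000) → world pose (-0.1494, 0.1328, -0.5208)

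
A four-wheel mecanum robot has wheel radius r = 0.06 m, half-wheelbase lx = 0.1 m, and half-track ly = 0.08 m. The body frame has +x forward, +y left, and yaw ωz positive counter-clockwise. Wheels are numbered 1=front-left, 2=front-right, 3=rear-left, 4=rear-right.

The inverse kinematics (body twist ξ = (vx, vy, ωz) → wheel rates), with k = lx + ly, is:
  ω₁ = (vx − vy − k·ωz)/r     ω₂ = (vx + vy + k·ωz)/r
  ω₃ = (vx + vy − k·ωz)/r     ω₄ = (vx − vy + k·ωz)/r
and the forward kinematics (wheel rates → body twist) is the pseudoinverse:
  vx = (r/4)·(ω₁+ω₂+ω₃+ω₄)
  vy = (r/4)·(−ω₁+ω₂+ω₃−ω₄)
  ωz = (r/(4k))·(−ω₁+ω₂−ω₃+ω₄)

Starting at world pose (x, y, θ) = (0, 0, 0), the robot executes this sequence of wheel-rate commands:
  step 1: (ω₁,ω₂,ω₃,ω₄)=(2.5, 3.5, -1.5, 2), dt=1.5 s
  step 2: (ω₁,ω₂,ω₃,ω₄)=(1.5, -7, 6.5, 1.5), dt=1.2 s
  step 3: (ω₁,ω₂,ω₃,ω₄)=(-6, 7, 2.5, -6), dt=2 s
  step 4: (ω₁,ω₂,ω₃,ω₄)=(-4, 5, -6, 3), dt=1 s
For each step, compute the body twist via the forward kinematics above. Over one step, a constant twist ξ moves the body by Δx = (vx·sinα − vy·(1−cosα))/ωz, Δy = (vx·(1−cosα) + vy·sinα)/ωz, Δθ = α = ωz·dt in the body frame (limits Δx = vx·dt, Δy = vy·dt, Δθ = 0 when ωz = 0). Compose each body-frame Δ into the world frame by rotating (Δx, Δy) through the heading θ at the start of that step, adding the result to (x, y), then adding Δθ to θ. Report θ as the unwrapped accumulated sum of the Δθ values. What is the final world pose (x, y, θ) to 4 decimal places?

(0.3537, 0.5128, 1.4625)

step 1: ξ=(vx,vy,ωz)=(0.0975, -0.0375, 0.3750), dt=1.5 → body Δ=(0.1541, -0.0133, 0.5625) → world pose (0.1541, -0.0133, 0.5625)
step 2: ξ=(vx,vy,ωz)=(0.0375, -0.0525, -1.1250), dt=1.2 → body Δ=(-0.0039, -0.0716, -1.3500) → world pose (0.1889, -0.0759, -0.7875)
step 3: ξ=(vx,vy,ωz)=(-0.0375, 0.3225, 0.3750), dt=2.0 → body Δ=(-0.2989, 0.5594, 0.7500) → world pose (0.3744, 0.5306, -0.0375)
step 4: ξ=(vx,vy,ωz)=(-0.0300, 0.0000, 1.5000), dt=1.0 → body Δ=(-0.0199, -0.0186, 1.5000) → world pose (0.3537, 0.5128, 1.4625)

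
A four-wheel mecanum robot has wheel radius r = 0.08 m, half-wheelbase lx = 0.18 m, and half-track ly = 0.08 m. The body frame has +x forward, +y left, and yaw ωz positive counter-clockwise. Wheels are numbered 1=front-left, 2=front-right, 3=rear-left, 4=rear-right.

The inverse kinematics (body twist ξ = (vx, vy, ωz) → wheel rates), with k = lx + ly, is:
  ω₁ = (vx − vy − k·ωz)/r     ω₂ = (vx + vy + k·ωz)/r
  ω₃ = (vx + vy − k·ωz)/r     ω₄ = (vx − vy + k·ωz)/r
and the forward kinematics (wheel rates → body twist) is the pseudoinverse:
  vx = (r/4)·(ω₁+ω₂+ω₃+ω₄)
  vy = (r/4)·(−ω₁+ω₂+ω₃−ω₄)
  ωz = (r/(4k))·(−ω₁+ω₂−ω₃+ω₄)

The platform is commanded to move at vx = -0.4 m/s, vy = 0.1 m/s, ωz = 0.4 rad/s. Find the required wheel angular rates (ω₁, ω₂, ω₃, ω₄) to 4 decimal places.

k = lx + ly = 0.18 + 0.08 = 0.2600;  k·ωz = 0.2600·0.4 = 0.1040
ω₁ (FL) = (vx − vy − k·ωz)/r = -0.6040/0.08 = -7.5500
ω₂ (FR) = (vx + vy + k·ωz)/r = -0.1960/0.08 = -2.4500
ω₃ (RL) = (vx + vy − k·ωz)/r = -0.4040/0.08 = -5.0500
ω₄ (RR) = (vx − vy + k·ωz)/r = -0.3960/0.08 = -4.9500

(-7.5500, -2.4500, -5.0500, -4.9500)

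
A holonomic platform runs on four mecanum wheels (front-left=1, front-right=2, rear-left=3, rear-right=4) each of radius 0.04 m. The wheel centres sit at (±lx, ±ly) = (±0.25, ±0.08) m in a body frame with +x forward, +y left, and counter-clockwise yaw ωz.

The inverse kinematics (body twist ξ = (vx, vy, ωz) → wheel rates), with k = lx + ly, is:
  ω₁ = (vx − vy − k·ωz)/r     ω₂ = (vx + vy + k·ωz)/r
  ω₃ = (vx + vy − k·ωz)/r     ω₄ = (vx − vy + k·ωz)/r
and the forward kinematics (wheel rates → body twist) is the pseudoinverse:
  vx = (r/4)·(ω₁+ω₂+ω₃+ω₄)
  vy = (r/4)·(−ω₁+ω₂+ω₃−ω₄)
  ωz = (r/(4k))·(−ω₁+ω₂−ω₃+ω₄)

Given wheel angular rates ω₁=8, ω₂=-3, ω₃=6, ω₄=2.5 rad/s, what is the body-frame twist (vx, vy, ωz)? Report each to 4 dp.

k = lx + ly = 0.25 + 0.08 = 0.3300
ω₁+ω₂+ω₃+ω₄ = 13.5000  →  vx = (0.04/4)·13.5000 = 0.1350
−ω₁+ω₂+ω₃−ω₄ = -7.5000  →  vy = (0.04/4)·-7.5000 = -0.0750
−ω₁+ω₂−ω₃+ω₄ = -14.5000  →  ωz = (0.04/1.3200)·-14.5000 = -0.4394

(0.1350, -0.0750, -0.4394)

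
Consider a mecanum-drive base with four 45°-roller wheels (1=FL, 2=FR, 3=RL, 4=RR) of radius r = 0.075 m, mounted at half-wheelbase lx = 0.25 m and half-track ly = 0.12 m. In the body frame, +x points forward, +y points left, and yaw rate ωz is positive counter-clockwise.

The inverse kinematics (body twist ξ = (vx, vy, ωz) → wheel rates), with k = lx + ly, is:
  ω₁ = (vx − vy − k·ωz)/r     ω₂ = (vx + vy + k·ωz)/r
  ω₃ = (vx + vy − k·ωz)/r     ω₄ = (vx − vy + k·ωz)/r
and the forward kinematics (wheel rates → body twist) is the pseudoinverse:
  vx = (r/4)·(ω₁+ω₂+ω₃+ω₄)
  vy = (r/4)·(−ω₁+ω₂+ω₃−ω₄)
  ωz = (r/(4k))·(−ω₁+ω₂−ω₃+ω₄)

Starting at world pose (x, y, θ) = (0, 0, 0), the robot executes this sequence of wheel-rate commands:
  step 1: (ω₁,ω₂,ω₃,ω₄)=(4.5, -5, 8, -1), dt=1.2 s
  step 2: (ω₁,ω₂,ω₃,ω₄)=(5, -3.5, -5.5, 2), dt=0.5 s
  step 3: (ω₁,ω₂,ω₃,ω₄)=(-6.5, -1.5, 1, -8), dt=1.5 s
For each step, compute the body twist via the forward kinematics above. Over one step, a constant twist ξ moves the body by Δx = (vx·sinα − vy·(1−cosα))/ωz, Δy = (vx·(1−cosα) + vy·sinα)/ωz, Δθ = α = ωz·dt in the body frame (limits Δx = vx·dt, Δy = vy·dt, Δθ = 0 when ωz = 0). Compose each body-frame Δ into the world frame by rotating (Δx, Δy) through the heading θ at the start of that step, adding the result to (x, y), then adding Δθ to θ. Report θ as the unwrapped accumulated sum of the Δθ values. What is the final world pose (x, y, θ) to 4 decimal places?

step 1: ξ=(vx,vy,ωz)=(0.1219, -0.0094, -0.9375), dt=1.2 → body Δ=(0.1116, -0.0830, -1.1250) → world pose (0.1116, -0.0830, -1.1250)
step 2: ξ=(vx,vy,ωz)=(-0.0375, -0.3000, -0.0507), dt=0.5 → body Δ=(-0.0206, -0.1497, -0.0253) → world pose (-0.0324, -0.1289, -1.1503)
step 3: ξ=(vx,vy,ωz)=(-0.2812, 0.2625, -0.2027), dt=1.5 → body Δ=(-0.3560, 0.4514, -0.3041) → world pose (0.2343, 0.3803, -1.4544)

(0.2343, 0.3803, -1.4544)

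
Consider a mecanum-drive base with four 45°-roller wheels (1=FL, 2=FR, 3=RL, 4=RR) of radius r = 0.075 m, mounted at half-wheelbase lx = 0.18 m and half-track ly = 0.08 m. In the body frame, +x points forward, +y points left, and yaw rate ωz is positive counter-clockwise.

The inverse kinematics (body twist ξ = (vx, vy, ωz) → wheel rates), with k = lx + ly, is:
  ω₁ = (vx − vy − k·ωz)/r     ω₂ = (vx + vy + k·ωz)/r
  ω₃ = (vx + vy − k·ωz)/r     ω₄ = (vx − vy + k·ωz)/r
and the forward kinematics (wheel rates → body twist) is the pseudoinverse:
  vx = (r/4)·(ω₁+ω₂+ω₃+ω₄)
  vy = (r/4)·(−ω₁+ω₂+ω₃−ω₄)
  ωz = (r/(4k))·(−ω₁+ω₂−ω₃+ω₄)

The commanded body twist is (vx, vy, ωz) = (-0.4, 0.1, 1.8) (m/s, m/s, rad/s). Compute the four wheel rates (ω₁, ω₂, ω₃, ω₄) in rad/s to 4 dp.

(-12.9067, 2.2400, -10.2400, -0.4267)

k = lx + ly = 0.18 + 0.08 = 0.2600;  k·ωz = 0.2600·1.8 = 0.4680
ω₁ (FL) = (vx − vy − k·ωz)/r = -0.9680/0.075 = -12.9067
ω₂ (FR) = (vx + vy + k·ωz)/r = 0.1680/0.075 = 2.2400
ω₃ (RL) = (vx + vy − k·ωz)/r = -0.7680/0.075 = -10.2400
ω₄ (RR) = (vx − vy + k·ωz)/r = -0.0320/0.075 = -0.4267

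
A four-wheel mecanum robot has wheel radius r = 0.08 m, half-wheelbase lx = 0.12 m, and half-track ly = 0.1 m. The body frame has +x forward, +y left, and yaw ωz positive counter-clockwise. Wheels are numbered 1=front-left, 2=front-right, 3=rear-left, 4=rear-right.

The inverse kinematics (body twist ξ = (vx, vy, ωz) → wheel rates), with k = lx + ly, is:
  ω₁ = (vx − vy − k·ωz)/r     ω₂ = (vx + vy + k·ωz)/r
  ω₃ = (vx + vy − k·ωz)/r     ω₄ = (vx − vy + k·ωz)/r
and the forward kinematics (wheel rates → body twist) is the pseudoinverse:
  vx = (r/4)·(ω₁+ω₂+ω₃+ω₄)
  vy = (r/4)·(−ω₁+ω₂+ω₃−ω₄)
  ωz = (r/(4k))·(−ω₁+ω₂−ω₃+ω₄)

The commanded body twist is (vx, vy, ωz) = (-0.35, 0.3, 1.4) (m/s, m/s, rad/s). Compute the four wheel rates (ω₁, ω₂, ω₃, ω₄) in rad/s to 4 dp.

(-11.9750, 3.2250, -4.4750, -4.2750)

k = lx + ly = 0.12 + 0.1 = 0.2200;  k·ωz = 0.2200·1.4 = 0.3080
ω₁ (FL) = (vx − vy − k·ωz)/r = -0.9580/0.08 = -11.9750
ω₂ (FR) = (vx + vy + k·ωz)/r = 0.2580/0.08 = 3.2250
ω₃ (RL) = (vx + vy − k·ωz)/r = -0.3580/0.08 = -4.4750
ω₄ (RR) = (vx − vy + k·ωz)/r = -0.3420/0.08 = -4.2750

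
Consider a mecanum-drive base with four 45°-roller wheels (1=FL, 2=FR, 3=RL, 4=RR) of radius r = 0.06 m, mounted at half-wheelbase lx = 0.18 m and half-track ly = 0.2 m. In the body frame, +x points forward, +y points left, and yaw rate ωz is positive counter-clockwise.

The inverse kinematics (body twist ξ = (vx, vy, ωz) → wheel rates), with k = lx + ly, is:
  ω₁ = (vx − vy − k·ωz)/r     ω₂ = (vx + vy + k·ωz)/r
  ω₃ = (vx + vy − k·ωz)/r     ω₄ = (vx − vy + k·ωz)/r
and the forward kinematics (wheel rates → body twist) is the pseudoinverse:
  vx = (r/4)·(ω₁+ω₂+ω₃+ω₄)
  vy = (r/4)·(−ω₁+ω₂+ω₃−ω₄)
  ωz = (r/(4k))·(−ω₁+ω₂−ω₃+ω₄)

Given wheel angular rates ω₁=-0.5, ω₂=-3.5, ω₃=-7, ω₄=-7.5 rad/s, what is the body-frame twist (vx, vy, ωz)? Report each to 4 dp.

(-0.2775, -0.0375, -0.1382)

k = lx + ly = 0.18 + 0.2 = 0.3800
ω₁+ω₂+ω₃+ω₄ = -18.5000  →  vx = (0.06/4)·-18.5000 = -0.2775
−ω₁+ω₂+ω₃−ω₄ = -2.5000  →  vy = (0.06/4)·-2.5000 = -0.0375
−ω₁+ω₂−ω₃+ω₄ = -3.5000  →  ωz = (0.06/1.5200)·-3.5000 = -0.1382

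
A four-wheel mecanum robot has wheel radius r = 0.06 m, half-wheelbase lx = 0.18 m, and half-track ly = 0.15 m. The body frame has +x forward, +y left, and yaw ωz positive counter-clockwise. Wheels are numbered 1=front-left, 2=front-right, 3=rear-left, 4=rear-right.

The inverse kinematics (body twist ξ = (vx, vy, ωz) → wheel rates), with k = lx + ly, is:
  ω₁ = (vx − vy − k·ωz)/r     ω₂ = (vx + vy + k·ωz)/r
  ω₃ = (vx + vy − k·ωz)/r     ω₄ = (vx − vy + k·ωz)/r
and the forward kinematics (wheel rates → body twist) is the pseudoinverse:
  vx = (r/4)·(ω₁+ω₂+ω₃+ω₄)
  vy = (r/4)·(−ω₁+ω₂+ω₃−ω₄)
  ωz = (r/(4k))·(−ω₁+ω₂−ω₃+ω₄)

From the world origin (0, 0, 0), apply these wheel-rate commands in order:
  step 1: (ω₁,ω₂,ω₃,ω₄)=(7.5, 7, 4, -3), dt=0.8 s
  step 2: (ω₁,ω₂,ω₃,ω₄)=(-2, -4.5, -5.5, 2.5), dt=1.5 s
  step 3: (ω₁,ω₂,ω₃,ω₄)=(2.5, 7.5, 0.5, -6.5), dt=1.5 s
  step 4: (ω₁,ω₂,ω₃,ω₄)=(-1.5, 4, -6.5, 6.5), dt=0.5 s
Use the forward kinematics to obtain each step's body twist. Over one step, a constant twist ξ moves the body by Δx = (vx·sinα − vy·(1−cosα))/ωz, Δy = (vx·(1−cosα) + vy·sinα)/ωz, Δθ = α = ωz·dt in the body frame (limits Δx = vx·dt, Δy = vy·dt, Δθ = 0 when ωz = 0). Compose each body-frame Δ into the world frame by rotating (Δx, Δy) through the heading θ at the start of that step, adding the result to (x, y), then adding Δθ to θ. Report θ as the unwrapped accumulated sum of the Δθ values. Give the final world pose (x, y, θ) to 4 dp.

(0.0713, 0.0569, 0.3864)

step 1: ξ=(vx,vy,ωz)=(0.2325, 0.0975, -0.3409), dt=0.8 → body Δ=(0.1943, 0.0518, -0.2727) → world pose (0.1943, 0.0518, -0.2727)
step 2: ξ=(vx,vy,ωz)=(-0.1425, -0.1575, 0.2500), dt=1.5 → body Δ=(-0.1650, -0.2704, 0.3750) → world pose (-0.0374, -0.1641, 0.1023)
step 3: ξ=(vx,vy,ωz)=(0.0600, 0.1800, -0.0909), dt=1.5 → body Δ=(0.1081, 0.2630, -0.1364) → world pose (0.0432, 0.1086, -0.0341)
step 4: ξ=(vx,vy,ωz)=(0.0375, -0.1125, 0.8409), dt=0.5 → body Δ=(0.0299, -0.0507, 0.4205) → world pose (0.0713, 0.0569, 0.3864)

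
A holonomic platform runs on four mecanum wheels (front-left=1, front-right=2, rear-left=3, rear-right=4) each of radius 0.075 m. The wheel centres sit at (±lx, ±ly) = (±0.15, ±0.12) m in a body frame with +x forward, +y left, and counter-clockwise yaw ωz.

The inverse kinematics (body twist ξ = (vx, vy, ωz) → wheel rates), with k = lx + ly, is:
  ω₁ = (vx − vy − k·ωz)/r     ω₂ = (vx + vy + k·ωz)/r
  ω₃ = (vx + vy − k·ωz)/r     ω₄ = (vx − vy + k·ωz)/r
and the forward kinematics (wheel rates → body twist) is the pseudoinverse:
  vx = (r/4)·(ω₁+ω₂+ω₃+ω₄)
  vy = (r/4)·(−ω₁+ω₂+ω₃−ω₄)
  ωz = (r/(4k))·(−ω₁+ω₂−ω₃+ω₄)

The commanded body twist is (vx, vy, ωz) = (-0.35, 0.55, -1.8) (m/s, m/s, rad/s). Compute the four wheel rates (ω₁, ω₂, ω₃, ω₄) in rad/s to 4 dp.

k = lx + ly = 0.15 + 0.12 = 0.2700;  k·ωz = 0.2700·-1.8 = -0.4860
ω₁ (FL) = (vx − vy − k·ωz)/r = -0.4140/0.075 = -5.5200
ω₂ (FR) = (vx + vy + k·ωz)/r = -0.2860/0.075 = -3.8133
ω₃ (RL) = (vx + vy − k·ωz)/r = 0.6860/0.075 = 9.1467
ω₄ (RR) = (vx − vy + k·ωz)/r = -1.3860/0.075 = -18.4800

(-5.5200, -3.8133, 9.1467, -18.4800)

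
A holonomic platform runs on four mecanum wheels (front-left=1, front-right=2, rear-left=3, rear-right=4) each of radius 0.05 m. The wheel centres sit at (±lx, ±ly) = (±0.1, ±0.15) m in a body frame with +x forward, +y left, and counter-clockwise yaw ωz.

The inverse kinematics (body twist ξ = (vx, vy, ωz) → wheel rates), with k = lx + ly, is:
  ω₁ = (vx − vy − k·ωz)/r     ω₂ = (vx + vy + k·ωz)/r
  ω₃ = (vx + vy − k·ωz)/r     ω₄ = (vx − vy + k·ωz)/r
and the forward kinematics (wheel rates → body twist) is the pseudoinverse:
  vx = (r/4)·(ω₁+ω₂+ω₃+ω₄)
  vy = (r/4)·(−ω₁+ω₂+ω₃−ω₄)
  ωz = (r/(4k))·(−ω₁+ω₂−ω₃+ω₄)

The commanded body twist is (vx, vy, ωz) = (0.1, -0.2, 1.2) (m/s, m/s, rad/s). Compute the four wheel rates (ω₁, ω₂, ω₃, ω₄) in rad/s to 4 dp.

(0.0000, 4.0000, -8.0000, 12.0000)

k = lx + ly = 0.1 + 0.15 = 0.2500;  k·ωz = 0.2500·1.2 = 0.3000
ω₁ (FL) = (vx − vy − k·ωz)/r = 0.0000/0.05 = 0.0000
ω₂ (FR) = (vx + vy + k·ωz)/r = 0.2000/0.05 = 4.0000
ω₃ (RL) = (vx + vy − k·ωz)/r = -0.4000/0.05 = -8.0000
ω₄ (RR) = (vx − vy + k·ωz)/r = 0.6000/0.05 = 12.0000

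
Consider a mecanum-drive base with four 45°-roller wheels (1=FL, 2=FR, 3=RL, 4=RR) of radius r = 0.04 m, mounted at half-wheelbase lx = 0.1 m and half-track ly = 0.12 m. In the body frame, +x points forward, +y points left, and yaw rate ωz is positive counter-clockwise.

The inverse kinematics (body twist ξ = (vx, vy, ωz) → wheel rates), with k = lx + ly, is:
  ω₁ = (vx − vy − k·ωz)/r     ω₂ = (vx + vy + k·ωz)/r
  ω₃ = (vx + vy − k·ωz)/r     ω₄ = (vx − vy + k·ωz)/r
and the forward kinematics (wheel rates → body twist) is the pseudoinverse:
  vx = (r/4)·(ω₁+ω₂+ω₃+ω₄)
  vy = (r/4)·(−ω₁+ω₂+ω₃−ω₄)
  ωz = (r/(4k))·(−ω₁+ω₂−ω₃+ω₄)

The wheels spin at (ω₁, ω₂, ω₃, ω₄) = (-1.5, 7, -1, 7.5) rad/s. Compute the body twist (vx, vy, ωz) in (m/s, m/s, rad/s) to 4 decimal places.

k = lx + ly = 0.1 + 0.12 = 0.2200
ω₁+ω₂+ω₃+ω₄ = 12.0000  →  vx = (0.04/4)·12.0000 = 0.1200
−ω₁+ω₂+ω₃−ω₄ = 0.0000  →  vy = (0.04/4)·0.0000 = 0.0000
−ω₁+ω₂−ω₃+ω₄ = 17.0000  →  ωz = (0.04/0.8800)·17.0000 = 0.7727

(0.1200, 0.0000, 0.7727)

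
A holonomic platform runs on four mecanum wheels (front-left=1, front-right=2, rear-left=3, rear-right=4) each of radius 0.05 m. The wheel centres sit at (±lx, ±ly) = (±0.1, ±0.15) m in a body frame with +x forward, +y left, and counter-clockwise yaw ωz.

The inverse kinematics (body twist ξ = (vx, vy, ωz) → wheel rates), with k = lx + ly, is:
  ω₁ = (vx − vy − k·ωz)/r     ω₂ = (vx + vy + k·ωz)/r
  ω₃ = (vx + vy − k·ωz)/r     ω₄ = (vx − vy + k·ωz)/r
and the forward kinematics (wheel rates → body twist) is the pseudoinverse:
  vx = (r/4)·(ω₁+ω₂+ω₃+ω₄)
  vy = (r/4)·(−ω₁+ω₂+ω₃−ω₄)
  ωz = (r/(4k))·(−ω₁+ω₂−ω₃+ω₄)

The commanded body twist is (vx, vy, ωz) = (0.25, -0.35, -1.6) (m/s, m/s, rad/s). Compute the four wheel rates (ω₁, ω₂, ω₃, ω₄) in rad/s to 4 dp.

(20.0000, -10.0000, 6.0000, 4.0000)

k = lx + ly = 0.1 + 0.15 = 0.2500;  k·ωz = 0.2500·-1.6 = -0.4000
ω₁ (FL) = (vx − vy − k·ωz)/r = 1.0000/0.05 = 20.0000
ω₂ (FR) = (vx + vy + k·ωz)/r = -0.5000/0.05 = -10.0000
ω₃ (RL) = (vx + vy − k·ωz)/r = 0.3000/0.05 = 6.0000
ω₄ (RR) = (vx − vy + k·ωz)/r = 0.2000/0.05 = 4.0000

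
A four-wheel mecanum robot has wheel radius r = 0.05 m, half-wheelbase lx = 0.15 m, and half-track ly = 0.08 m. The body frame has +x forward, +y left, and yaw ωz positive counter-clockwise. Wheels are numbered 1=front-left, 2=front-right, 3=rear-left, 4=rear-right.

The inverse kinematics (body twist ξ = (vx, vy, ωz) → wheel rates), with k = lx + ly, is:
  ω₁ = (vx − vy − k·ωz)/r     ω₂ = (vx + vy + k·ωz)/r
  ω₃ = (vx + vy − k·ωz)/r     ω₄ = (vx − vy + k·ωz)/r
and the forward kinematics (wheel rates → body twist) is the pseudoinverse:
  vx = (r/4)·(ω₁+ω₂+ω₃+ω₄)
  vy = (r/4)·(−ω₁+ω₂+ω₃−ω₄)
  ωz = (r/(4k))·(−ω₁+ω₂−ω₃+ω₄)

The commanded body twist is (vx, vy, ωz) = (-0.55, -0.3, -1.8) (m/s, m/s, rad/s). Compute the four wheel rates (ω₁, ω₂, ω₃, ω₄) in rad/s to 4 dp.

(3.2800, -25.2800, -8.7200, -13.2800)

k = lx + ly = 0.15 + 0.08 = 0.2300;  k·ωz = 0.2300·-1.8 = -0.4140
ω₁ (FL) = (vx − vy − k·ωz)/r = 0.1640/0.05 = 3.2800
ω₂ (FR) = (vx + vy + k·ωz)/r = -1.2640/0.05 = -25.2800
ω₃ (RL) = (vx + vy − k·ωz)/r = -0.4360/0.05 = -8.7200
ω₄ (RR) = (vx − vy + k·ωz)/r = -0.6640/0.05 = -13.2800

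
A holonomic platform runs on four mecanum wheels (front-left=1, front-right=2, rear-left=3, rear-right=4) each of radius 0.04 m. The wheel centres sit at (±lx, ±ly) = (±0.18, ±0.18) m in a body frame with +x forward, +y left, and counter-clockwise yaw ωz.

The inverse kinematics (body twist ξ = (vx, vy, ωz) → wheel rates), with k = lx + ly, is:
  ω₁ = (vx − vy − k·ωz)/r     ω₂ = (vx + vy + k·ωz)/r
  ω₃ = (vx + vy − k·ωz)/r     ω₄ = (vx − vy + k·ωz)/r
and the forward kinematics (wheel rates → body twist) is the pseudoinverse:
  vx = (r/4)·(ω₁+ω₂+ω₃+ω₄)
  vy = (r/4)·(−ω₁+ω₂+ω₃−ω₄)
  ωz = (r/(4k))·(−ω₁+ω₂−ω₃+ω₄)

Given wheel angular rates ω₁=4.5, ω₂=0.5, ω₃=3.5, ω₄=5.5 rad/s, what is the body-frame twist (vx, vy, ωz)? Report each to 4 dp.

(0.1400, -0.0600, -0.0556)

k = lx + ly = 0.18 + 0.18 = 0.3600
ω₁+ω₂+ω₃+ω₄ = 14.0000  →  vx = (0.04/4)·14.0000 = 0.1400
−ω₁+ω₂+ω₃−ω₄ = -6.0000  →  vy = (0.04/4)·-6.0000 = -0.0600
−ω₁+ω₂−ω₃+ω₄ = -2.0000  →  ωz = (0.04/1.4400)·-2.0000 = -0.0556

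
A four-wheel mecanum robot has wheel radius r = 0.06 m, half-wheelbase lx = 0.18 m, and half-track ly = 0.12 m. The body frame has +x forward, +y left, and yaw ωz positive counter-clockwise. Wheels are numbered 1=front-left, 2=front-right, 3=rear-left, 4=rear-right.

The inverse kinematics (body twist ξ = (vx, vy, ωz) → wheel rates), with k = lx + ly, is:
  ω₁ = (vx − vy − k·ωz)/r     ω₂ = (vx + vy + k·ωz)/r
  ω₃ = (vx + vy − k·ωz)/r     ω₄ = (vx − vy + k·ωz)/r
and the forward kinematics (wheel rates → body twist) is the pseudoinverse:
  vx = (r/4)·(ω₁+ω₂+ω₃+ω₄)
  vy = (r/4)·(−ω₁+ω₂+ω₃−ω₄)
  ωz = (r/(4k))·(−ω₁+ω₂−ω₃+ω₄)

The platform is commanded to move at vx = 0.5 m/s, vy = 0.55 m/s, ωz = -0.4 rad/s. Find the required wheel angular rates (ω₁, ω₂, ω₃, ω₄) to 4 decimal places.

k = lx + ly = 0.18 + 0.12 = 0.3000;  k·ωz = 0.3000·-0.4 = -0.1200
ω₁ (FL) = (vx − vy − k·ωz)/r = 0.0700/0.06 = 1.1667
ω₂ (FR) = (vx + vy + k·ωz)/r = 0.9300/0.06 = 15.5000
ω₃ (RL) = (vx + vy − k·ωz)/r = 1.1700/0.06 = 19.5000
ω₄ (RR) = (vx − vy + k·ωz)/r = -0.1700/0.06 = -2.8333

(1.1667, 15.5000, 19.5000, -2.8333)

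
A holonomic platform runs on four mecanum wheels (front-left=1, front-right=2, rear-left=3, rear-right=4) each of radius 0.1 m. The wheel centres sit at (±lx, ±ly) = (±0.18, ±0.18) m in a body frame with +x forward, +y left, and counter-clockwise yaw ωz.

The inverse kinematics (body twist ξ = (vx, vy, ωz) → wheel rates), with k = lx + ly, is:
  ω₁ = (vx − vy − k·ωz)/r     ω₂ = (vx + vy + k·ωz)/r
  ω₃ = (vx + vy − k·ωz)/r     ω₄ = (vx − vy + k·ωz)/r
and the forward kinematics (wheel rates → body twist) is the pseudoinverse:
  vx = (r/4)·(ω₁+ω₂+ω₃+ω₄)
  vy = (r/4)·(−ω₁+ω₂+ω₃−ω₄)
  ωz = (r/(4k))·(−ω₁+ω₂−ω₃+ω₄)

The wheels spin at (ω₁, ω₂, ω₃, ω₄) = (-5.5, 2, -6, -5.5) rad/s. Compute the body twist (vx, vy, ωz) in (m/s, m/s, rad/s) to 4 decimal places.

k = lx + ly = 0.18 + 0.18 = 0.3600
ω₁+ω₂+ω₃+ω₄ = -15.0000  →  vx = (0.1/4)·-15.0000 = -0.3750
−ω₁+ω₂+ω₃−ω₄ = 7.0000  →  vy = (0.1/4)·7.0000 = 0.1750
−ω₁+ω₂−ω₃+ω₄ = 8.0000  →  ωz = (0.1/1.4400)·8.0000 = 0.5556

(-0.3750, 0.1750, 0.5556)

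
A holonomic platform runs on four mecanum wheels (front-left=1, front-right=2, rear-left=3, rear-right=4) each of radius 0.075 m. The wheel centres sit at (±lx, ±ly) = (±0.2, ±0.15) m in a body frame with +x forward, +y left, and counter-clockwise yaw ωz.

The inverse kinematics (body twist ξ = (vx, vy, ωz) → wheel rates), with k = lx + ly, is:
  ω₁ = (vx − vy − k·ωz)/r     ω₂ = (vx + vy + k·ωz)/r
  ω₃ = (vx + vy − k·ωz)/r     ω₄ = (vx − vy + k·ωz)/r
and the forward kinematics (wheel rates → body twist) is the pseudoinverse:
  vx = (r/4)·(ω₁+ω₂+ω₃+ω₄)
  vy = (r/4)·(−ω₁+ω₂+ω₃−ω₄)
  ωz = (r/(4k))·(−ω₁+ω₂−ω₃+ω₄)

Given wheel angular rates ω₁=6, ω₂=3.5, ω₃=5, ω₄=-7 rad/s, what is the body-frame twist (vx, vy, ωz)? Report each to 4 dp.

(0.1406, 0.1781, -0.7768)

k = lx + ly = 0.2 + 0.15 = 0.3500
ω₁+ω₂+ω₃+ω₄ = 7.5000  →  vx = (0.075/4)·7.5000 = 0.1406
−ω₁+ω₂+ω₃−ω₄ = 9.5000  →  vy = (0.075/4)·9.5000 = 0.1781
−ω₁+ω₂−ω₃+ω₄ = -14.5000  →  ωz = (0.075/1.4000)·-14.5000 = -0.7768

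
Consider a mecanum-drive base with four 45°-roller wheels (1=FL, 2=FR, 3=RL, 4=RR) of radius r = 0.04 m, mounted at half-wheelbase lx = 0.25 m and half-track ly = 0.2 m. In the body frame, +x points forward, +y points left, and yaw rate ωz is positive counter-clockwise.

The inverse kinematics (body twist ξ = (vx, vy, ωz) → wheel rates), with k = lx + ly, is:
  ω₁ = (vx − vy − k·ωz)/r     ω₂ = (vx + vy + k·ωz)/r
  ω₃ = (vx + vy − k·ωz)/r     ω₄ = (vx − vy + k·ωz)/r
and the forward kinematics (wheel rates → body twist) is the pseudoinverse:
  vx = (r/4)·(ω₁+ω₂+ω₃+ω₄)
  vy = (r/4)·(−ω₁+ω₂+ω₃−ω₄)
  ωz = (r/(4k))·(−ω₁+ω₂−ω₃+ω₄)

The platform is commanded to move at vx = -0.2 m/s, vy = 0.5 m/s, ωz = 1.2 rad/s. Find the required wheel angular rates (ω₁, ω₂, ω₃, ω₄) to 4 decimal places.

k = lx + ly = 0.25 + 0.2 = 0.4500;  k·ωz = 0.4500·1.2 = 0.5400
ω₁ (FL) = (vx − vy − k·ωz)/r = -1.2400/0.04 = -31.0000
ω₂ (FR) = (vx + vy + k·ωz)/r = 0.8400/0.04 = 21.0000
ω₃ (RL) = (vx + vy − k·ωz)/r = -0.2400/0.04 = -6.0000
ω₄ (RR) = (vx − vy + k·ωz)/r = -0.1600/0.04 = -4.0000

(-31.0000, 21.0000, -6.0000, -4.0000)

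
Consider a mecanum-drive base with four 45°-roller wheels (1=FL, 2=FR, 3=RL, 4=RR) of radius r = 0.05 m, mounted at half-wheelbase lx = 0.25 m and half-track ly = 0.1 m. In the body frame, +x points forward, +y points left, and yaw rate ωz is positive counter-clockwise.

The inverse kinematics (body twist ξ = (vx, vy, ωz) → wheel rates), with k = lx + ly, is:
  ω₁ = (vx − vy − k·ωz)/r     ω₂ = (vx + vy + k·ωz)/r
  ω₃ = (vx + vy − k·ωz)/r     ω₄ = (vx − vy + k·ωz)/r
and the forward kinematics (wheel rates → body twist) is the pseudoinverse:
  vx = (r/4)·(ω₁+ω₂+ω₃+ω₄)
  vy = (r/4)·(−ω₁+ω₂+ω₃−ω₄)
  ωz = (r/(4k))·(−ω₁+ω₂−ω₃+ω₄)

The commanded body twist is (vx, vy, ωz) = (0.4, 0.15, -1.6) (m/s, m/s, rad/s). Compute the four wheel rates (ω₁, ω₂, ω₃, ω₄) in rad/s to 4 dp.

(16.2000, -0.2000, 22.2000, -6.2000)

k = lx + ly = 0.25 + 0.1 = 0.3500;  k·ωz = 0.3500·-1.6 = -0.5600
ω₁ (FL) = (vx − vy − k·ωz)/r = 0.8100/0.05 = 16.2000
ω₂ (FR) = (vx + vy + k·ωz)/r = -0.0100/0.05 = -0.2000
ω₃ (RL) = (vx + vy − k·ωz)/r = 1.1100/0.05 = 22.2000
ω₄ (RR) = (vx − vy + k·ωz)/r = -0.3100/0.05 = -6.2000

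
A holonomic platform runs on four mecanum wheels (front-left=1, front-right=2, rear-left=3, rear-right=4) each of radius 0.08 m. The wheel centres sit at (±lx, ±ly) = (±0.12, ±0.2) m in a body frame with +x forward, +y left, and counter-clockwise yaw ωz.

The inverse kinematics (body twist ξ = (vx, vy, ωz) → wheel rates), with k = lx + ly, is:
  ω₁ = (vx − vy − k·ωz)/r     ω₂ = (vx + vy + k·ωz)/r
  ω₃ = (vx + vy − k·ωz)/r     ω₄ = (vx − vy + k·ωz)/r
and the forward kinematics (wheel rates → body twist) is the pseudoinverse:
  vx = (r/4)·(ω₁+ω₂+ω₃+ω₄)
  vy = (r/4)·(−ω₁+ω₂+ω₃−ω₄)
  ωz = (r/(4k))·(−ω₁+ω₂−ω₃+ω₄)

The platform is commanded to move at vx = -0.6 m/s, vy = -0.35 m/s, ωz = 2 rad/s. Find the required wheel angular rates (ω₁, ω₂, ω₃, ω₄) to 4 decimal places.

k = lx + ly = 0.12 + 0.2 = 0.3200;  k·ωz = 0.3200·2 = 0.6400
ω₁ (FL) = (vx − vy − k·ωz)/r = -0.8900/0.08 = -11.1250
ω₂ (FR) = (vx + vy + k·ωz)/r = -0.3100/0.08 = -3.8750
ω₃ (RL) = (vx + vy − k·ωz)/r = -1.5900/0.08 = -19.8750
ω₄ (RR) = (vx − vy + k·ωz)/r = 0.3900/0.08 = 4.8750

(-11.1250, -3.8750, -19.8750, 4.8750)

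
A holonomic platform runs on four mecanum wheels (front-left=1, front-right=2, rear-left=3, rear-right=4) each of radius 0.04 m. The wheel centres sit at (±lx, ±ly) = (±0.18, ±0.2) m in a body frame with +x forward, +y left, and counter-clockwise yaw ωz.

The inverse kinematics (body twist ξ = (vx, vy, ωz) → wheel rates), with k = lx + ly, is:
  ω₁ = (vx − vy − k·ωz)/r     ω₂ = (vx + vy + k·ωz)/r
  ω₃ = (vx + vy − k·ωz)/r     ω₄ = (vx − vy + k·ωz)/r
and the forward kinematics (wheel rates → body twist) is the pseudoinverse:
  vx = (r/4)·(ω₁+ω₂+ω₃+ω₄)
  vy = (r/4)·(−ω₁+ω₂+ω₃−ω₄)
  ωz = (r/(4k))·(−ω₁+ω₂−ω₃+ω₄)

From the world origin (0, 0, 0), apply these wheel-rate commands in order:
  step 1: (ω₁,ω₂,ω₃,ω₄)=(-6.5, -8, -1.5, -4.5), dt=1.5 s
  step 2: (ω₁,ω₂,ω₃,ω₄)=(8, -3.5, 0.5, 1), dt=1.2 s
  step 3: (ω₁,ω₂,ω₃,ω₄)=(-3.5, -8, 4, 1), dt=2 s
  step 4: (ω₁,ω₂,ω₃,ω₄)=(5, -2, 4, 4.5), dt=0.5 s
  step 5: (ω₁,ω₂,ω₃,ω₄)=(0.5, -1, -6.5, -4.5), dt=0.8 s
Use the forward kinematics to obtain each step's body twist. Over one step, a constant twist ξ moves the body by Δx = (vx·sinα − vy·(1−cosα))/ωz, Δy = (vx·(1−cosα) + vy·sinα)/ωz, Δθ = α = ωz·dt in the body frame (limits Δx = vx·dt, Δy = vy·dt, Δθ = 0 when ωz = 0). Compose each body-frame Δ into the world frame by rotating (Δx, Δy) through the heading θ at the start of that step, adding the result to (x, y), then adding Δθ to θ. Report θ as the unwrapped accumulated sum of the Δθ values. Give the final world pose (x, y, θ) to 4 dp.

step 1: ξ=(vx,vy,ωz)=(-0.2050, 0.0150, -0.1184), dt=1.5 → body Δ=(-0.3039, 0.0496, -0.1776) → world pose (-0.3039, 0.0496, -0.1776)
step 2: ξ=(vx,vy,ωz)=(0.0600, -0.1200, -0.2895), dt=1.2 → body Δ=(0.0458, -0.1535, -0.3474) → world pose (-0.2859, -0.1096, -0.5250)
step 3: ξ=(vx,vy,ωz)=(-0.0650, -0.0150, -0.1974), dt=2.0 → body Δ=(-0.1325, -0.0039, -0.3947) → world pose (-0.4025, -0.0465, -0.9197)
step 4: ξ=(vx,vy,ωz)=(0.1150, -0.0750, -0.1711), dt=0.5 → body Δ=(0.0558, -0.0399, -0.0855) → world pose (-0.4005, -0.1151, -1.0053)
step 5: ξ=(vx,vy,ωz)=(-0.1150, -0.0350, 0.0132), dt=0.8 → body Δ=(-0.0919, -0.0285, 0.0105) → world pose (-0.4737, -0.0528, -0.9947)

(-0.4737, -0.0528, -0.9947)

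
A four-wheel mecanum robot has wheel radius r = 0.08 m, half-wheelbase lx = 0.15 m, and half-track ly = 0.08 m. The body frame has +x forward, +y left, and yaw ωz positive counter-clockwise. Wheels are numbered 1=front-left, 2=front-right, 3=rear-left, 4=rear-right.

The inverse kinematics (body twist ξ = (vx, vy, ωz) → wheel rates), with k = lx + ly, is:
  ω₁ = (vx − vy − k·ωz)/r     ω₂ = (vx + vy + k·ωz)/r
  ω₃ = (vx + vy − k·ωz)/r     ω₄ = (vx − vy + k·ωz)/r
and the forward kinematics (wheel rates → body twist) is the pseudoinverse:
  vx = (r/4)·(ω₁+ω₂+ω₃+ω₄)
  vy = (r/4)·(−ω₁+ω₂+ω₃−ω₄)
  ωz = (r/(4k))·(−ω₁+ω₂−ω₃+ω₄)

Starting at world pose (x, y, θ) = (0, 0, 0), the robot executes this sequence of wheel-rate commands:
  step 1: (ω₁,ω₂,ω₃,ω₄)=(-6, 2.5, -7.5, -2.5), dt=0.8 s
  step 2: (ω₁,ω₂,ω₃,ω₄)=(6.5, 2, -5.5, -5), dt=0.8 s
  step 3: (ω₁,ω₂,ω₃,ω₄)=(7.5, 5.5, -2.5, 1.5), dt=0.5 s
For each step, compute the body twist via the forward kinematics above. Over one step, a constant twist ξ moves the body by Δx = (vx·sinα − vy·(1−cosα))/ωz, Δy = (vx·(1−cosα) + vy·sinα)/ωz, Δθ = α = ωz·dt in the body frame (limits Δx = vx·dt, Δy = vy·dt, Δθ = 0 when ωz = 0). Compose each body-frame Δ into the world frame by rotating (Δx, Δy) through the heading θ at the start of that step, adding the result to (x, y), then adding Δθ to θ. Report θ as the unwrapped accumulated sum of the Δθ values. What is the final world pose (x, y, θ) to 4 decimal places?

step 1: ξ=(vx,vy,ωz)=(-0.2700, 0.0700, 1.1739), dt=0.8 → body Δ=(-0.2100, -0.0461, 0.9391) → world pose (-0.2100, -0.0461, 0.9391)
step 2: ξ=(vx,vy,ωz)=(-0.0400, -0.1000, -0.3478), dt=0.8 → body Δ=(-0.0426, -0.0745, -0.2783) → world pose (-0.1751, -0.1245, 0.6609)
step 3: ξ=(vx,vy,ωz)=(0.2400, -0.1200, 0.1739), dt=0.5 → body Δ=(0.1225, -0.0547, 0.0870) → world pose (-0.0448, -0.0925, 0.7478)

(-0.0448, -0.0925, 0.7478)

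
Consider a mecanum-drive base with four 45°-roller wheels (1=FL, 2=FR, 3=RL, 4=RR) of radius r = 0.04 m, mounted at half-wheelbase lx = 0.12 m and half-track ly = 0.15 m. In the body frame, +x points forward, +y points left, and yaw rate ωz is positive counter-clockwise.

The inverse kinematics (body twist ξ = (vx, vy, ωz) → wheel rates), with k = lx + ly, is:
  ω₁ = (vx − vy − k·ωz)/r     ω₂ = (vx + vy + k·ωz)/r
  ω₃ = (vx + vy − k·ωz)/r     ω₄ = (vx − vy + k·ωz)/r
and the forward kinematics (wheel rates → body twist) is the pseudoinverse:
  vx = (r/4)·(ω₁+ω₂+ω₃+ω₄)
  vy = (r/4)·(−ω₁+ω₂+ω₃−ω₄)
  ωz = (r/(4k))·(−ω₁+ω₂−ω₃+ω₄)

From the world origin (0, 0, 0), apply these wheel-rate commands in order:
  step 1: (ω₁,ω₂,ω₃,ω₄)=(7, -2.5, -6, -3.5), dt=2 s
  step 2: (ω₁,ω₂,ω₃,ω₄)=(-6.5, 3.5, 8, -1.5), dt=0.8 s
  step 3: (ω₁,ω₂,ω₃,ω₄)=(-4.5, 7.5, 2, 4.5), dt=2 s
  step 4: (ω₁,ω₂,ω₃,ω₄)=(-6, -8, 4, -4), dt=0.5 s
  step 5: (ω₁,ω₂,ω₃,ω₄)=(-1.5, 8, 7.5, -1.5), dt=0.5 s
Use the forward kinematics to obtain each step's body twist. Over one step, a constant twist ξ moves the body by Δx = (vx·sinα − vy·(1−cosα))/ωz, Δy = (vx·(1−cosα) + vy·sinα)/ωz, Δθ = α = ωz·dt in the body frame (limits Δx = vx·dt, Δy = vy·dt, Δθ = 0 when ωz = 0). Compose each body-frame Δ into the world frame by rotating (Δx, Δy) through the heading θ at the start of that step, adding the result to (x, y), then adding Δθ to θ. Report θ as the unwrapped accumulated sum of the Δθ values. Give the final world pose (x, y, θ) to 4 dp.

step 1: ξ=(vx,vy,ωz)=(-0.0500, -0.1200, -0.2593), dt=2.0 → body Δ=(-0.1564, -0.2040, -0.5185) → world pose (-0.1564, -0.2040, -0.5185)
step 2: ξ=(vx,vy,ωz)=(0.0350, 0.1950, 0.0185), dt=0.8 → body Δ=(0.0268, 0.1562, 0.0148) → world pose (-0.0557, -0.0817, -0.5037)
step 3: ξ=(vx,vy,ωz)=(0.0950, 0.0950, 0.5370), dt=2.0 → body Δ=(0.0629, 0.2481, 1.0741) → world pose (0.1192, 0.1053, 0.5704)
step 4: ξ=(vx,vy,ωz)=(-0.1400, 0.0600, -0.3704), dt=0.5 → body Δ=(-0.0668, 0.0363, -0.1852) → world pose (0.0433, 0.0997, 0.3852)
step 5: ξ=(vx,vy,ωz)=(0.1250, 0.1850, 0.0185), dt=0.5 → body Δ=(0.0621, 0.0928, 0.0093) → world pose (0.0660, 0.2090, 0.3944)

(0.0660, 0.2090, 0.3944)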